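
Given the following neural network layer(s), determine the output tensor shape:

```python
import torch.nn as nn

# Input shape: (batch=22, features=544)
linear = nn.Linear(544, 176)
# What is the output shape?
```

Input: (22, 544) -> Output: (22, 176)

Answer: (22, 176)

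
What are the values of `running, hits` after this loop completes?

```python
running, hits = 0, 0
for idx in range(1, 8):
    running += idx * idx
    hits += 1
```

Sum of squares and count
`running, hits` takes the values: (0, 0) → (1, 0) → (1, 1) → (5, 1) → (5, 2) → (14, 2) → (14, 3) → (30, 3) → (30, 4) → (55, 4) → (55, 5) → (91, 5) → (91, 6) → (140, 6) → (140, 7)

Answer: 140, 7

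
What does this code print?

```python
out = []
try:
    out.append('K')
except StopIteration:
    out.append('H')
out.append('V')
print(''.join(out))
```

Execution trace: 'K' (try body, no exception) → 'V' (after the try/except). Output: KV

Answer: KV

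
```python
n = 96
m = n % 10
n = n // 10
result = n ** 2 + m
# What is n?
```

Trace:
`n = 96` → n = 96
`m = n % 10` → m = 6
`n = n // 10` → n = 9
`result = n ** 2 + m` → result = 87
So n = 9

Answer: 9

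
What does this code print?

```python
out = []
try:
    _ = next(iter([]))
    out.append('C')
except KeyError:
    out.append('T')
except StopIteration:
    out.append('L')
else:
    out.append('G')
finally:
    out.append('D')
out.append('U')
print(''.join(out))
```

Execution trace: 'L' (except StopIteration) → 'D' (finally) → 'U' (after the try/except). Output: LDU

Answer: LDU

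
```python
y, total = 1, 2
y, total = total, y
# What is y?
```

Trace:
`y, total = 1, 2` → y = 1; total = 2
`y, total = total, y` → y = 2; total = 1
So y = 2

Answer: 2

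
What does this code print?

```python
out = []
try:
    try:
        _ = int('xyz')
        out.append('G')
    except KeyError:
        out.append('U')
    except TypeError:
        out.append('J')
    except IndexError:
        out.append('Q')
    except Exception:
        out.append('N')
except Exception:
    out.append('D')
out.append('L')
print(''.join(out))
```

Execution trace: 'N' (inner except Exception) → 'L' (after the try/except). Output: NL

Answer: NL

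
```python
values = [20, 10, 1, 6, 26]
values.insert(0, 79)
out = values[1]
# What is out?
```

Trace:
`values = [20, 10, 1, 6, 26]` → values = [20, 10, 1, 6, 26]
`values.insert(0, 79)` → values = [79, 20, 10, 1, 6, 26]
`out = values[1]` → out = 20
So out = 20

Answer: 20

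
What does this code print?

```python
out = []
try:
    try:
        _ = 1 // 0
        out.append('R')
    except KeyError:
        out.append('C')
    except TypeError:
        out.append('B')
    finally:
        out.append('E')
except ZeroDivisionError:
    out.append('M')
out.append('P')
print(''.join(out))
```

Execution trace: 'E' (finally) → 'M' (outer except ZeroDivisionError) → 'P' (after the try/except). Output: EMP

Answer: EMP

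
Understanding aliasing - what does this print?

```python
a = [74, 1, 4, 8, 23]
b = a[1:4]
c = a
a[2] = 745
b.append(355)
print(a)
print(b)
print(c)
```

Key concept: slice vs alias.
Step by step:
`a = [74, 1, 4, 8, 23]` → a = [74, 1, 4, 8, 23]
`b = a[1:4]` → b = [1, 4, 8]
`c = a` → c = [74, 1, 4, 8, 23] (same object as a)
`a[2] = 745` → a = [74, 1, 745, 8, 23] (same object as c); c = [74, 1, 745, 8, 23] (same object as a)
`b.append(355)` → b = [1, 4, 8, 355]
`print(a)` → prints [74, 1, 745, 8, 23]
`print(b)` → prints [1, 4, 8, 355]
`print(c)` → prints [74, 1, 745, 8, 23]

Answer:
[74, 1, 745, 8, 23]
[1, 4, 8, 355]
[74, 1, 745, 8, 23]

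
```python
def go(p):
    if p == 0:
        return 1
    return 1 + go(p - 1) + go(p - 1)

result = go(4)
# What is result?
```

go(p) = 1 + 2·go(p-1), go(0)=1. Closed form: (1+1)·2^4 - 1 = 31.

Answer: 31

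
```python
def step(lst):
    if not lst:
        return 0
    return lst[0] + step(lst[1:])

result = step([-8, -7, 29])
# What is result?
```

(-8) + (-7) + 29 + 0 = 14

Answer: 14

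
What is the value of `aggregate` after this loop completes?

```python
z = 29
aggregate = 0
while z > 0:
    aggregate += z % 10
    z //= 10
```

Sum digits of 29
`aggregate` takes the values: 0 → 9 → 11

Answer: 11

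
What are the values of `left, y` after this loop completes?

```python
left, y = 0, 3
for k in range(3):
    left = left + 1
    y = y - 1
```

left goes 0→3, y goes 3→0
`left, y` takes the values: (0, 3) → (1, 3) → (1, 2) → (2, 2) → (2, 1) → (3, 1) → (3, 0)

Answer: 3, 0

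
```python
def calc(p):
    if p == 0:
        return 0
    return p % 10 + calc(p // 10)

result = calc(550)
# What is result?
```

Sum of digits of 550: 0 + 5 + 5 = 10

Answer: 10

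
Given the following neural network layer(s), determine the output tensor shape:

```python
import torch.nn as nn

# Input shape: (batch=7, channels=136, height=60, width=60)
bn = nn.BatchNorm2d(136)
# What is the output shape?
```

Input: (7, 136, 60, 60) -> Output: (7, 136, 60, 60)

Answer: (7, 136, 60, 60)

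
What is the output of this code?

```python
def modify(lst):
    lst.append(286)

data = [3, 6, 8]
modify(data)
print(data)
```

Key concept: function modifies passed list.
Step by step:
`data = [3, 6, 8]` → data = [3, 6, 8]
`modify(data)` → data = [3, 6, 8, 286]
`print(data)` → prints [3, 6, 8, 286]

Answer: [3, 6, 8, 286]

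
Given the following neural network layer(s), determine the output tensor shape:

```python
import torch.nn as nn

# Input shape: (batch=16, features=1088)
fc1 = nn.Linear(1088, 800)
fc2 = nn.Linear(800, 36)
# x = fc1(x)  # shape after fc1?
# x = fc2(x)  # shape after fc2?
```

Input: (16, 1088) -> after fc1: (16, 800) -> Output: (16, 36)

Answer: (16, 36)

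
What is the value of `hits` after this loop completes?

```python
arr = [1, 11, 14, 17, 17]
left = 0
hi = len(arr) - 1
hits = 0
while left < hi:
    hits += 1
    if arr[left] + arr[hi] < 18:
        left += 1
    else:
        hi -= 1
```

Steps to find pair summing to 18
`hits` takes the values: 0 → 1 → 2 → 3 → 4

Answer: 4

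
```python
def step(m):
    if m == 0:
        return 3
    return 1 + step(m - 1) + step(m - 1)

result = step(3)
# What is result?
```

step(m) = 1 + 2·step(m-1), step(0)=3. Closed form: (3+1)·2^3 - 1 = 31.

Answer: 31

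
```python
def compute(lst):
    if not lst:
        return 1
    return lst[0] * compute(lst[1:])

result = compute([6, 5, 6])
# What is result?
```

Product over [6, 5, 6] = 6 * 5 * 6 = 180

Answer: 180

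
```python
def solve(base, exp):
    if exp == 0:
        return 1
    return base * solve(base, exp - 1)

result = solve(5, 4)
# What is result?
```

solve(5, 4) = 5 * 5 * 5 * 5 = 625

Answer: 625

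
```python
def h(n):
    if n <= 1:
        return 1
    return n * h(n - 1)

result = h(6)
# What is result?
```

h(6) = 6 * 5 * 4 * 3 * 2 * 1 = 720

Answer: 720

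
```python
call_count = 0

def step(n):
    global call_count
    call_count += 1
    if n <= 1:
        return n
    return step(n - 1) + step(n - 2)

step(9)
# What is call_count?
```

Calls(n) = 1 + Calls(n-1) + Calls(n-2); Calls(0)=Calls(1)=1. For n=9 this gives 109.

Answer: 109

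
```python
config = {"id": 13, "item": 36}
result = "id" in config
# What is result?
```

Trace:
`config = {"id": 13, "item": 36}` → config = {'id': 13, 'item': 36}
`result = "id" in config` → result = True
So result = True

Answer: True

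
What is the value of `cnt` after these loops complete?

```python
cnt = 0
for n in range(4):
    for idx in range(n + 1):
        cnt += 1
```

Triangle: 1 + 2 + ... + 4
`cnt` takes the values: 0 → 1 → 2 → 3 → 4 → 5 → 6 → 7 → 8 → 9 → 10

Answer: 10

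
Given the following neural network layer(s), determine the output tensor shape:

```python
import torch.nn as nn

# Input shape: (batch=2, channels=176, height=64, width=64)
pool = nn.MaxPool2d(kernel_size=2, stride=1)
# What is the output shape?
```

Input: (2, 176, 64, 64) -> Output: (2, 176, 63, 63)

Answer: (2, 176, 63, 63)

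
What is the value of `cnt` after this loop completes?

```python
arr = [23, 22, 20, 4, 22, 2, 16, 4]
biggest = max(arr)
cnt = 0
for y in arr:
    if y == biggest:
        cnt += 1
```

Count of max value 23 in [23, 22, 20, 4, 22, 2, 16, 4]
`cnt` takes the values: 0 → 1

Answer: 1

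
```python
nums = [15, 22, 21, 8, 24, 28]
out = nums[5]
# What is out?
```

Trace:
`nums = [15, 22, 21, 8, 24, 28]` → nums = [15, 22, 21, 8, 24, 28]
`out = nums[5]` → out = 28
So out = 28

Answer: 28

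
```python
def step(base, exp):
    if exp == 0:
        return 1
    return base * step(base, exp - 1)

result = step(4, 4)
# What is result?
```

step(4, 4) = 4 * 4 * 4 * 4 = 256

Answer: 256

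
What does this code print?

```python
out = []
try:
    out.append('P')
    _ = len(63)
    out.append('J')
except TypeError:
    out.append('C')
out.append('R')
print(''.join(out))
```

Execution trace: 'P' (try body) → 'C' (except TypeError) → 'R' (after the try/except). Output: PCR

Answer: PCR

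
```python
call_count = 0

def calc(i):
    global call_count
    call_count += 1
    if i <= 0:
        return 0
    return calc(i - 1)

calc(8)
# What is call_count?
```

Linear recursion stepping by 1: 9 calls from i=8 down to ≤0.

Answer: 9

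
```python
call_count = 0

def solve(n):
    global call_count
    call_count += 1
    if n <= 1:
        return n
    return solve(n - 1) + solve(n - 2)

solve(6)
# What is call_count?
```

Calls(n) = 1 + Calls(n-1) + Calls(n-2); Calls(0)=Calls(1)=1. For n=6 this gives 25.

Answer: 25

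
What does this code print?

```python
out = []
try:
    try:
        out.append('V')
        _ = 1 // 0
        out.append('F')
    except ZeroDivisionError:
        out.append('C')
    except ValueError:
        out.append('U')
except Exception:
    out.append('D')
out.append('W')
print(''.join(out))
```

Execution trace: 'V' (inner try body) → 'C' (inner except ZeroDivisionError) → 'W' (after the try/except). Output: VCW

Answer: VCW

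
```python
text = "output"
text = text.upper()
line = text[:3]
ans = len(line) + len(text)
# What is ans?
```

Trace:
`text = "output"` → text = 'output'
`text = text.upper()` → text = 'OUTPUT'
`line = text[:3]` → line = 'OUT'
`ans = len(line) + len(text)` → ans = 9
So ans = 9

Answer: 9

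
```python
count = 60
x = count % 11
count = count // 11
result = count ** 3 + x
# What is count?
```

Trace:
`count = 60` → count = 60
`x = count % 11` → x = 5
`count = count // 11` → count = 5
`result = count ** 3 + x` → result = 130
So count = 5

Answer: 5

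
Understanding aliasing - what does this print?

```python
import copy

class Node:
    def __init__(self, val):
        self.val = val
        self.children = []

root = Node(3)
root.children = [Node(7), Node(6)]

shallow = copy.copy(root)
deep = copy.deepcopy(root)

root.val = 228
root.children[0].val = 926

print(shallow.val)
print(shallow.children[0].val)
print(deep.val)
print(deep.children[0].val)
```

Key concept: deep copy with custom objects.
Step by step:
`root = Node(3)` → root = Node(val=3, children=[])
`root.children = [Node(7), Node(6)]` → root = Node(val=3, children=[Node(val=7, children=[]), Node(val=6, children=[])])
`shallow = copy.copy(root)` → shallow = Node(val=3, children=[Node(val=7, children=[]), Node(val=6, children=[])])
`deep = copy.deepcopy(root)` → deep = Node(val=3, children=[Node(val=7, children=[]), Node(val=6, children=[])])
`root.val = 228` → root = Node(val=228, children=[Node(val=7, children=[]), Node(val=6, children=[])])
`root.children[0].val = 926` → root = Node(val=228, children=[Node(val=926, children=[]), Node(val=6, children=[])]); shallow = Node(val=3, children=[Node(val=926, children=[]), Node(val=6, children=[])])
`print(shallow.val)` → prints 3
`print(shallow.children[0].val)` → prints 926
`print(deep.val)` → prints 3
`print(deep.children[0].val)` → prints 7

Answer:
3
926
3
7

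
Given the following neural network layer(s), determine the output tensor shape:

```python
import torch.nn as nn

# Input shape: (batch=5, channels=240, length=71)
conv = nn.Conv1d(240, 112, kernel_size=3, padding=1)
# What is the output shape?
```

Input: (5, 240, 71) -> Output: (5, 112, 71)

Answer: (5, 112, 71)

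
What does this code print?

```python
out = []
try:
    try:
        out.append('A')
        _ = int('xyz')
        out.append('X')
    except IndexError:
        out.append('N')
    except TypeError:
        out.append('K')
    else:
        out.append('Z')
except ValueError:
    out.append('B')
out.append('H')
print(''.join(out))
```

Execution trace: 'A' (inner try body) → 'B' (outer except ValueError) → 'H' (after the try/except). Output: ABH

Answer: ABH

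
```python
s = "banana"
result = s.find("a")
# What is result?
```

Trace:
`s = "banana"` → s = 'banana'
`result = s.find("a")` → result = 1
So result = 1

Answer: 1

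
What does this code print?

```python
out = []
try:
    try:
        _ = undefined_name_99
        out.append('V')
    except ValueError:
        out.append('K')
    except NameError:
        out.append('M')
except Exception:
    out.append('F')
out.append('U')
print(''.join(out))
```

Execution trace: 'M' (inner except NameError) → 'U' (after the try/except). Output: MU

Answer: MU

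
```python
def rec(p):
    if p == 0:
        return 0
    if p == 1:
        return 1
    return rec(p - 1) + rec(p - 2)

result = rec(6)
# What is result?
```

Build up from base cases: rec(0)=0, rec(1)=1, rec(2)=1, rec(3)=2, rec(4)=3, rec(5)=5, rec(6)=8

Answer: 8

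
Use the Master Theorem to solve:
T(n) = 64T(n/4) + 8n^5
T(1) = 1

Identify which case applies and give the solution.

a=64, b=4, f(n)=8n^5. log_4(64) = 3. Since c=5 > 3 and the regularity condition holds (64(n/4)^5 = (64/4^5)n^5 with 64/4^5 < 1), Case 3 applies: T(n) = Θ(f(n)) = O(n^5).

Answer: O(n^5) - Case 3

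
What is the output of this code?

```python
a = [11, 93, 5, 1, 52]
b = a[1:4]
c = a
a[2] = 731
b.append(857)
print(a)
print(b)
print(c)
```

Key concept: slice vs alias.
Step by step:
`a = [11, 93, 5, 1, 52]` → a = [11, 93, 5, 1, 52]
`b = a[1:4]` → b = [93, 5, 1]
`c = a` → c = [11, 93, 5, 1, 52] (same object as a)
`a[2] = 731` → a = [11, 93, 731, 1, 52] (same object as c); c = [11, 93, 731, 1, 52] (same object as a)
`b.append(857)` → b = [93, 5, 1, 857]
`print(a)` → prints [11, 93, 731, 1, 52]
`print(b)` → prints [93, 5, 1, 857]
`print(c)` → prints [11, 93, 731, 1, 52]

Answer:
[11, 93, 731, 1, 52]
[93, 5, 1, 857]
[11, 93, 731, 1, 52]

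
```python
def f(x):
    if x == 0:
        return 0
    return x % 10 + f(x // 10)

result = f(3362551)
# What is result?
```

Sum of digits of 3362551: 1 + 5 + 5 + 2 + 6 + 3 + 3 = 25

Answer: 25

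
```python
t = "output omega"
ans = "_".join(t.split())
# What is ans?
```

Trace:
`t = "output omega"` → t = 'output omega'
`ans = "_".join(t.split())` → ans = 'output_omega'
So ans = 'output_omega'

Answer: 'output_omega'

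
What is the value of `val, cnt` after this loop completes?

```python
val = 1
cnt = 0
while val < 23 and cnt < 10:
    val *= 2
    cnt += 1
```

Double until >= 23 or 10 iterations
`val, cnt` takes the values: (1, 0) → (2, 0) → (2, 1) → (4, 1) → (4, 2) → (8, 2) → (8, 3) → (16, 3) → (16, 4) → (32, 4) → (32, 5)

Answer: 32, 5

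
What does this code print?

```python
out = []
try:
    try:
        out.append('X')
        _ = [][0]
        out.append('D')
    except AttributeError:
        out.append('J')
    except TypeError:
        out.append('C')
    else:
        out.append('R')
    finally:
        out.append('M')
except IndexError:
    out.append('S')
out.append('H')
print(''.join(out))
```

Execution trace: 'X' (try body) → 'M' (finally) → 'S' (outer except IndexError) → 'H' (after the try/except). Output: XMSH

Answer: XMSH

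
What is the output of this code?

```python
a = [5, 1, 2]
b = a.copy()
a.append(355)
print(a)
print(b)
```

Key concept: list.copy() creates independent copy.
Step by step:
`a = [5, 1, 2]` → a = [5, 1, 2]
`b = a.copy()` → b = [5, 1, 2]
`a.append(355)` → a = [5, 1, 2, 355]
`print(a)` → prints [5, 1, 2, 355]
`print(b)` → prints [5, 1, 2]

Answer:
[5, 1, 2, 355]
[5, 1, 2]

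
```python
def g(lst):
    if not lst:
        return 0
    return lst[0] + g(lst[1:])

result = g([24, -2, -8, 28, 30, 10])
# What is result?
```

24 + (-2) + (-8) + 28 + 30 + 10 + 0 = 82

Answer: 82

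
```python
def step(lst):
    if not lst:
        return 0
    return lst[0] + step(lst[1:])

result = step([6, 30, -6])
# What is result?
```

6 + 30 + (-6) + 0 = 30

Answer: 30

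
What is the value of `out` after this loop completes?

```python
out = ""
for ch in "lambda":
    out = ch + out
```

Reverse 'lambda'
`out` takes the values: "" → "l" → "al" → "mal" → "bmal" → "dbmal" → "adbmal"

Answer: "adbmal"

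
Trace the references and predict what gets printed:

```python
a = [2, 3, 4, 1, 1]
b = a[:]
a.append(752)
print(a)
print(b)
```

Key concept: slice [:] creates copy.
Step by step:
`a = [2, 3, 4, 1, 1]` → a = [2, 3, 4, 1, 1]
`b = a[:]` → b = [2, 3, 4, 1, 1]
`a.append(752)` → a = [2, 3, 4, 1, 1, 752]
`print(a)` → prints [2, 3, 4, 1, 1, 752]
`print(b)` → prints [2, 3, 4, 1, 1]

Answer:
[2, 3, 4, 1, 1, 752]
[2, 3, 4, 1, 1]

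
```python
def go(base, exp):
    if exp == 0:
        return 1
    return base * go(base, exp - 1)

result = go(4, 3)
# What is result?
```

go(4, 3) = 4 * 4 * 4 = 64

Answer: 64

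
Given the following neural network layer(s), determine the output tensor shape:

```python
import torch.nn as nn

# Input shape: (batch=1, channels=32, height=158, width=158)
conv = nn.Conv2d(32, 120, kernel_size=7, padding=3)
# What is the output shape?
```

Input: (1, 32, 158, 158) -> Output: (1, 120, 158, 158)

Answer: (1, 120, 158, 158)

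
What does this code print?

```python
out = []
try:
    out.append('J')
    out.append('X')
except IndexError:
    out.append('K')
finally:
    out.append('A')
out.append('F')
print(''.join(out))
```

Execution trace: 'J' (try body) → 'X' (try body, no exception) → 'A' (finally) → 'F' (after the try/except). Output: JXAF

Answer: JXAF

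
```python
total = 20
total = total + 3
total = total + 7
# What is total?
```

Trace:
`total = 20` → total = 20
`total = total + 3` → total = 23
`total = total + 7` → total = 30
So total = 30

Answer: 30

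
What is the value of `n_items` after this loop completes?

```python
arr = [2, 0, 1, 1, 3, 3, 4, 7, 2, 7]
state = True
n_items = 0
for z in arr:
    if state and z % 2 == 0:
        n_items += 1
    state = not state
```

Count even values at even positions
`n_items` takes the values: 0 → 1 → 2 → 3

Answer: 3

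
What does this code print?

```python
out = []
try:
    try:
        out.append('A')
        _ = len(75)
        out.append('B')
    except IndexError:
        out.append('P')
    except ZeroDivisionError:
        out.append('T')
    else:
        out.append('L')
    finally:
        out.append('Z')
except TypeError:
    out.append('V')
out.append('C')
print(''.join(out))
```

Execution trace: 'A' (try body) → 'Z' (finally) → 'V' (outer except TypeError) → 'C' (after the try/except). Output: AZVC

Answer: AZVC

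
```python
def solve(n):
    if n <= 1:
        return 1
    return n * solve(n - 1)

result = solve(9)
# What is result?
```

solve(9) = 9 * 8 * 7 * 6 * 5 * 4 * 3 * 2 * 1 = 362880

Answer: 362880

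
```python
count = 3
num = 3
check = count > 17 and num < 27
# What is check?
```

Trace:
`count = 3` → count = 3
`num = 3` → num = 3
`check = count > 17 and num < 27` → check = False
So check = False

Answer: False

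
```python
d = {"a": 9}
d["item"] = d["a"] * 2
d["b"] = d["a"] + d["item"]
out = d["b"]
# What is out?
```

Trace:
`d = {"a": 9}` → d = {'a': 9}
`d["item"] = d["a"] * 2` → d = {'a': 9, 'item': 18}
`d["b"] = d["a"] + d["item"]` → d = {'a': 9, 'item': 18, 'b': 27}
`out = d["b"]` → out = 27
So out = 27

Answer: 27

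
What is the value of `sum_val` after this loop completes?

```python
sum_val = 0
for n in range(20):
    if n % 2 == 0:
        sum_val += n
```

Sum of even numbers 0 to 19
`sum_val` takes the values: 0 → 2 → 6 → 12 → 20 → 30 → 42 → 56 → 72 → 90

Answer: 90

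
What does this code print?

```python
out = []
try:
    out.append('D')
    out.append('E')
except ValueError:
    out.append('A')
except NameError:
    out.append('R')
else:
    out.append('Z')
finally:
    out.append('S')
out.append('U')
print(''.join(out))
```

Execution trace: 'D' (try body) → 'E' (try body, no exception) → 'Z' (else) → 'S' (finally) → 'U' (after the try/except). Output: DEZSU

Answer: DEZSU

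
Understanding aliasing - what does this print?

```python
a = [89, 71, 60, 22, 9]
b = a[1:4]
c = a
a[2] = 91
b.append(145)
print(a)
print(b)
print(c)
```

Key concept: slice vs alias.
Step by step:
`a = [89, 71, 60, 22, 9]` → a = [89, 71, 60, 22, 9]
`b = a[1:4]` → b = [71, 60, 22]
`c = a` → c = [89, 71, 60, 22, 9] (same object as a)
`a[2] = 91` → a = [89, 71, 91, 22, 9] (same object as c); c = [89, 71, 91, 22, 9] (same object as a)
`b.append(145)` → b = [71, 60, 22, 145]
`print(a)` → prints [89, 71, 91, 22, 9]
`print(b)` → prints [71, 60, 22, 145]
`print(c)` → prints [89, 71, 91, 22, 9]

Answer:
[89, 71, 91, 22, 9]
[71, 60, 22, 145]
[89, 71, 91, 22, 9]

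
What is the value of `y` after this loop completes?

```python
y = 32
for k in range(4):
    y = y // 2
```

Halve 4 times: 32 // 2^4 = 2
`y` takes the values: 32 → 16 → 8 → 4 → 2

Answer: 2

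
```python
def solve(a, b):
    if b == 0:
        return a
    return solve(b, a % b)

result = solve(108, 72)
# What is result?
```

solve(108, 72) -> solve(72, 36) -> solve(36, 0) -> 36

Answer: 36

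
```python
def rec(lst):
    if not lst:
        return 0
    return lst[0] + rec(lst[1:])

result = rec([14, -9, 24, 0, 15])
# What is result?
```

14 + (-9) + 24 + 0 + 15 + 0 = 44

Answer: 44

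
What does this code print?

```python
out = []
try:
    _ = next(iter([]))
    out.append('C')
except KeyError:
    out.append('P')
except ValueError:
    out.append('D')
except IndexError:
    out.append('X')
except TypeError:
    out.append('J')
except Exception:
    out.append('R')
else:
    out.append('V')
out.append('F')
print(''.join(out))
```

Execution trace: 'R' (except Exception) → 'F' (after the try/except). Output: RF

Answer: RF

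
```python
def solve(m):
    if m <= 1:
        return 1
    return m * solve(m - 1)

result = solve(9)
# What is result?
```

solve(9) = 9 * 8 * 7 * 6 * 5 * 4 * 3 * 2 * 1 = 362880

Answer: 362880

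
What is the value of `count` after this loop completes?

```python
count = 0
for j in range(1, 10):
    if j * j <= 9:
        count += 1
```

Count numbers where j² ≤ 9
`count` takes the values: 0 → 1 → 2 → 3

Answer: 3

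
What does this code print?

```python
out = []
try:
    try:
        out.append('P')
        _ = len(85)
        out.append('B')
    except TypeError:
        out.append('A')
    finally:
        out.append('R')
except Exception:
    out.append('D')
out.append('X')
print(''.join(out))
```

Execution trace: 'P' (inner try body) → 'A' (inner except TypeError) → 'R' (inner finally) → 'X' (after the try/except). Output: PARX

Answer: PARX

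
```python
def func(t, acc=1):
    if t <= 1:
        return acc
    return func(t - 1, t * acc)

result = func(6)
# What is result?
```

Accumulator trace (n, acc): (6, 1) -> (5, 6) -> (4, 30) -> (3, 120) -> (2, 360) -> (1, 720) -> return 720

Answer: 720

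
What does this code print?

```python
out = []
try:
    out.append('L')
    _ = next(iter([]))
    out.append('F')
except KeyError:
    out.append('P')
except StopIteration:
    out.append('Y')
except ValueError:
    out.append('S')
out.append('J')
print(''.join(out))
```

Execution trace: 'L' (try body) → 'Y' (except StopIteration) → 'J' (after the try/except). Output: LYJ

Answer: LYJ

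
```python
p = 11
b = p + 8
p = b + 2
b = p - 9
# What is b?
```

Trace:
`p = 11` → p = 11
`b = p + 8` → b = 19
`p = b + 2` → p = 21
`b = p - 9` → b = 12
So b = 12

Answer: 12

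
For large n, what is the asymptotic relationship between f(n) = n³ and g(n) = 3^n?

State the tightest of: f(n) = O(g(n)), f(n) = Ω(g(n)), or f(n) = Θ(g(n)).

n³ vs 3^n: f(n) = O(g(n)) but not Ω(g(n)) — 3^n grows strictly faster than n³.

Answer: f(n) = O(g(n)) but not Ω(g(n)) — 3^n grows strictly faster than n³.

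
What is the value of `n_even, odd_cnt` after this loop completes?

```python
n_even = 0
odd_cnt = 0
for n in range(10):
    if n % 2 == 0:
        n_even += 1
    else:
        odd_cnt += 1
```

Count evens and odds in range(10)
`n_even, odd_cnt` takes the values: (0, 0) → (1, 0) → (1, 1) → (2, 1) → (2, 2) → (3, 2) → (3, 3) → (4, 3) → (4, 4) → (5, 4) → (5, 5)

Answer: 5, 5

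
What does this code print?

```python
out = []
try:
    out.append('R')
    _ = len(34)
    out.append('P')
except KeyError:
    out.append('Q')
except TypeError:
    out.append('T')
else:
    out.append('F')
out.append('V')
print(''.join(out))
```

Execution trace: 'R' (try body) → 'T' (except TypeError) → 'V' (after the try/except). Output: RTV

Answer: RTV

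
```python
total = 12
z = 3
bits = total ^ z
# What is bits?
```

Trace:
`total = 12` → total = 12
`z = 3` → z = 3
`bits = total ^ z` → bits = 15
So bits = 15

Answer: 15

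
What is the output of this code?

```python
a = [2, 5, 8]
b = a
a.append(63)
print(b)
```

Key concept: basic list aliasing.
Step by step:
`a = [2, 5, 8]` → a = [2, 5, 8]
`b = a` → b = [2, 5, 8] (same object as a)
`a.append(63)` → a = [2, 5, 8, 63] (same object as b); b = [2, 5, 8, 63] (same object as a)
`print(b)` → prints [2, 5, 8, 63]

Answer: [2, 5, 8, 63]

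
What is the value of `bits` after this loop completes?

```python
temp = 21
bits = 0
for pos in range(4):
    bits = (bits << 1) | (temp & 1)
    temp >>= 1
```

Reverse lowest 4 bits of 21
`bits` takes the values: 0 → 1 → 2 → 5 → 10

Answer: 10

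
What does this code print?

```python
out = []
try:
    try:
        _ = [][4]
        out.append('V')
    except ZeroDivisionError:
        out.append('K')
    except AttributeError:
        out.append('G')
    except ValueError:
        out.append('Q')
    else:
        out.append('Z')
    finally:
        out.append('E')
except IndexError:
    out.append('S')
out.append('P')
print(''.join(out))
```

Execution trace: 'E' (finally) → 'S' (outer except IndexError) → 'P' (after the try/except). Output: ESP

Answer: ESP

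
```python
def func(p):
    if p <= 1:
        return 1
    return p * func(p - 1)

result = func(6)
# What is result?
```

func(6) = 6 * 5 * 4 * 3 * 2 * 1 = 720

Answer: 720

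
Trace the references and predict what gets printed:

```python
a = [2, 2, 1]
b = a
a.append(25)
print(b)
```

Key concept: basic list aliasing.
Step by step:
`a = [2, 2, 1]` → a = [2, 2, 1]
`b = a` → b = [2, 2, 1] (same object as a)
`a.append(25)` → a = [2, 2, 1, 25] (same object as b); b = [2, 2, 1, 25] (same object as a)
`print(b)` → prints [2, 2, 1, 25]

Answer: [2, 2, 1, 25]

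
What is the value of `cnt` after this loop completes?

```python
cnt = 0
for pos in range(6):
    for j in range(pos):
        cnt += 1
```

Triangle number: 0+1+2+...+5
`cnt` takes the values: 0 → 1 → 2 → 3 → 4 → 5 → 6 → 7 → 8 → 9 → 10 → 11 → 12 → 13 → 14 → 15

Answer: 15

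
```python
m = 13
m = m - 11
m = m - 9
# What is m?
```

Trace:
`m = 13` → m = 13
`m = m - 11` → m = 2
`m = m - 9` → m = -7
So m = -7

Answer: -7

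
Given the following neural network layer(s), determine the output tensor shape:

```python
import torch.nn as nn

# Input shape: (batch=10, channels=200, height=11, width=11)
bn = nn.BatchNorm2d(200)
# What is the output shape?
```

Input: (10, 200, 11, 11) -> Output: (10, 200, 11, 11)

Answer: (10, 200, 11, 11)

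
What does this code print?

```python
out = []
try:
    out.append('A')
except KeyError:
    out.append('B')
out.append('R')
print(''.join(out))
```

Execution trace: 'A' (try body, no exception) → 'R' (after the try/except). Output: AR

Answer: AR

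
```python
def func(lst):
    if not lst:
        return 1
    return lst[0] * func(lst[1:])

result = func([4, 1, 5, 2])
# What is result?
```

Product over [4, 1, 5, 2] = 4 * 1 * 5 * 2 = 40

Answer: 40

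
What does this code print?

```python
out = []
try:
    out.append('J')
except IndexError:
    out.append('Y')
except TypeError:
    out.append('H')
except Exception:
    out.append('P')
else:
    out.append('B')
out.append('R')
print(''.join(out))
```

Execution trace: 'J' (try body, no exception) → 'B' (else) → 'R' (after the try/except). Output: JBR

Answer: JBR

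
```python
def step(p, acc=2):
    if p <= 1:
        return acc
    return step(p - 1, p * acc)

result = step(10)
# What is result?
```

Accumulator trace (n, acc): (10, 2) -> (9, 20) -> (8, 180) -> (7, 1440) -> (6, 10080) -> (5, 60480) -> (4, 302400) -> (3, 1209600) -> (2, 3628800) -> (1, 7257600) -> return 7257600

Answer: 7257600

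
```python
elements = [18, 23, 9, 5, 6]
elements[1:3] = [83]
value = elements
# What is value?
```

Trace:
`elements = [18, 23, 9, 5, 6]` → elements = [18, 23, 9, 5, 6]
`elements[1:3] = [83]` → elements = [18, 83, 5, 6]
`value = elements` → value = [18, 83, 5, 6]
So value = [18, 83, 5, 6]

Answer: [18, 83, 5, 6]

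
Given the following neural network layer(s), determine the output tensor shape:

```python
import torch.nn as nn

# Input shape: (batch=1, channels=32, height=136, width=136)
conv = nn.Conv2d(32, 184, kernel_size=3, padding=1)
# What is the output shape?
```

Input: (1, 32, 136, 136) -> Output: (1, 184, 136, 136)

Answer: (1, 184, 136, 136)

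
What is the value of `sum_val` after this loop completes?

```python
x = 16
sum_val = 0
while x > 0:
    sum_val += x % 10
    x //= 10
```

Sum digits of 16
`sum_val` takes the values: 0 → 6 → 7

Answer: 7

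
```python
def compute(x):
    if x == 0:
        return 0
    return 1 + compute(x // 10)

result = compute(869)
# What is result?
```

Count of digits of 869: 3

Answer: 3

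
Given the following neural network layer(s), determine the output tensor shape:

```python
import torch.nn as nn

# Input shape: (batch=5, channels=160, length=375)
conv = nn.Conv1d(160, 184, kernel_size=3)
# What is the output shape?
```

Input: (5, 160, 375) -> Output: (5, 184, 373)

Answer: (5, 184, 373)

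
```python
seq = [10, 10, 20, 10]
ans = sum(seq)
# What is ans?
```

Trace:
`seq = [10, 10, 20, 10]` → seq = [10, 10, 20, 10]
`ans = sum(seq)` → ans = 50
So ans = 50

Answer: 50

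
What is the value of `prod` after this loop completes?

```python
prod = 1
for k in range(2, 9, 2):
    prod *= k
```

Product of even numbers 2 to 8
`prod` takes the values: 1 → 2 → 8 → 48 → 384

Answer: 384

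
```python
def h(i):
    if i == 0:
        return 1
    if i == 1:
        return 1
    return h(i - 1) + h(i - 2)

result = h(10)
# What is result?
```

Build up from base cases: h(0)=1, h(1)=1, h(2)=2, h(3)=3, h(4)=5, h(5)=8, h(6)=13, ..., h(10)=89

Answer: 89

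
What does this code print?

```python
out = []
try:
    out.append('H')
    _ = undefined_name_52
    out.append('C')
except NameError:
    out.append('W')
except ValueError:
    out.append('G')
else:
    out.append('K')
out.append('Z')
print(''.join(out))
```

Execution trace: 'H' (try body) → 'W' (except NameError) → 'Z' (after the try/except). Output: HWZ

Answer: HWZ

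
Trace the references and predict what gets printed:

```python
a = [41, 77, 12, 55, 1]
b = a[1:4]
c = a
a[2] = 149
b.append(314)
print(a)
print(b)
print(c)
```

Key concept: slice vs alias.
Step by step:
`a = [41, 77, 12, 55, 1]` → a = [41, 77, 12, 55, 1]
`b = a[1:4]` → b = [77, 12, 55]
`c = a` → c = [41, 77, 12, 55, 1] (same object as a)
`a[2] = 149` → a = [41, 77, 149, 55, 1] (same object as c); c = [41, 77, 149, 55, 1] (same object as a)
`b.append(314)` → b = [77, 12, 55, 314]
`print(a)` → prints [41, 77, 149, 55, 1]
`print(b)` → prints [77, 12, 55, 314]
`print(c)` → prints [41, 77, 149, 55, 1]

Answer:
[41, 77, 149, 55, 1]
[77, 12, 55, 314]
[41, 77, 149, 55, 1]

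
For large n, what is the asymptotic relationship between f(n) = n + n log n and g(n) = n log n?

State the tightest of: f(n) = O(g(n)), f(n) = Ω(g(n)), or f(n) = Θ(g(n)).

n + n log n vs n log n: f(n) = Θ(g(n)) — they are asymptotically equivalent (the n term is dominated).

Answer: f(n) = Θ(g(n)) — they are asymptotically equivalent (the n term is dominated).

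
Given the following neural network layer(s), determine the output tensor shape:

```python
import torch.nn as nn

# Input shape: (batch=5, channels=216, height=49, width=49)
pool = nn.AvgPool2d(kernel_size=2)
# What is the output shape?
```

Input: (5, 216, 49, 49) -> Output: (5, 216, 24, 24)

Answer: (5, 216, 24, 24)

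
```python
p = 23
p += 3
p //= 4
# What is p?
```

Trace:
`p = 23` → p = 23
`p += 3` → p = 26
`p //= 4` → p = 6
So p = 6

Answer: 6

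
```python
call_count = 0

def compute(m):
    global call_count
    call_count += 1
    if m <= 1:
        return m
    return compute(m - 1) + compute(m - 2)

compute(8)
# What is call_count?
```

Calls(m) = 1 + Calls(m-1) + Calls(m-2); Calls(0)=Calls(1)=1. For m=8 this gives 67.

Answer: 67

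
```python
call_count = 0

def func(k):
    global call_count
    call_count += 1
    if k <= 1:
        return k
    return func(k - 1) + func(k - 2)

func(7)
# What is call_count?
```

Calls(k) = 1 + Calls(k-1) + Calls(k-2); Calls(0)=Calls(1)=1. For k=7 this gives 41.

Answer: 41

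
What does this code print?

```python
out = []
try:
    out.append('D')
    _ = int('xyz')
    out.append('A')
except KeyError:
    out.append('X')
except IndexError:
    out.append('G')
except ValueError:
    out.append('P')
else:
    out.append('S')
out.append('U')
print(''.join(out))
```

Execution trace: 'D' (try body) → 'P' (except ValueError) → 'U' (after the try/except). Output: DPU

Answer: DPU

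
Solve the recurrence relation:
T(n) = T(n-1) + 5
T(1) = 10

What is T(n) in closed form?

Unrolling: T(n) = T(1) + 5·(n-1) = 10 + 5(n-1) = 5n + 5.

Answer: T(n) = 5n + 5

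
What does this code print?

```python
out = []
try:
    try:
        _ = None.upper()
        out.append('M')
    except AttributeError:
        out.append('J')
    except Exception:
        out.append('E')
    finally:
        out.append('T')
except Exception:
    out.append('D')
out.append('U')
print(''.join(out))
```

Execution trace: 'J' (inner except AttributeError) → 'T' (inner finally) → 'U' (after the try/except). Output: JTU

Answer: JTU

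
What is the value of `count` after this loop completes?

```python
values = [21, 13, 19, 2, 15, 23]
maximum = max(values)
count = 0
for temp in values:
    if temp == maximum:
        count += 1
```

Count of max value 23 in [21, 13, 19, 2, 15, 23]
`count` takes the values: 0 → 1

Answer: 1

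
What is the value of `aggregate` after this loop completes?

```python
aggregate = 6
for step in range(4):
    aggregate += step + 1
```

Start at 6, add 1 to 4 = 16
`aggregate` takes the values: 6 → 7 → 9 → 12 → 16

Answer: 16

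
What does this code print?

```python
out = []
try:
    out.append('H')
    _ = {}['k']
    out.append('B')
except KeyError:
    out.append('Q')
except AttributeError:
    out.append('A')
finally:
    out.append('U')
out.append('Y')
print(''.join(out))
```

Execution trace: 'H' (try body) → 'Q' (except KeyError) → 'U' (finally) → 'Y' (after the try/except). Output: HQUY

Answer: HQUY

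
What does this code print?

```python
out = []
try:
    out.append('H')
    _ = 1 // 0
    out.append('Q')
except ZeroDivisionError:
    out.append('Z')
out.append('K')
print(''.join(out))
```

Execution trace: 'H' (try body) → 'Z' (except ZeroDivisionError) → 'K' (after the try/except). Output: HZK

Answer: HZK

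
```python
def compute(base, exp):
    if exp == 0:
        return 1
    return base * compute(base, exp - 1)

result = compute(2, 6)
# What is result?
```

compute(2, 6) = 2 * 2 * 2 * 2 * 2 * 2 = 64

Answer: 64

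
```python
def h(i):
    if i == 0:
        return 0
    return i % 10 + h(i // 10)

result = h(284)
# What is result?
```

Sum of digits of 284: 4 + 8 + 2 = 14

Answer: 14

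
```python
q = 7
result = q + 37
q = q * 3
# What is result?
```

Trace:
`q = 7` → q = 7
`result = q + 37` → result = 44
`q = q * 3` → q = 21
So result = 44

Answer: 44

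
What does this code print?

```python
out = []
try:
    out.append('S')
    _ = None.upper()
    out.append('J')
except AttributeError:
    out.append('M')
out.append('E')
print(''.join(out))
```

Execution trace: 'S' (try body) → 'M' (except AttributeError) → 'E' (after the try/except). Output: SME

Answer: SME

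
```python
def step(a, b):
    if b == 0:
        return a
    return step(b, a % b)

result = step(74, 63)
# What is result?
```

step(74, 63) -> step(63, 11) -> step(11, 8) -> step(8, 3) -> step(3, 2) -> step(2, 1) -> step(1, 0) -> 1

Answer: 1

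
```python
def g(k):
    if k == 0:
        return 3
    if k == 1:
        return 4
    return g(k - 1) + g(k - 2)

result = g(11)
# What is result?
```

Build up from base cases: g(0)=3, g(1)=4, g(2)=7, g(3)=11, g(4)=18, g(5)=29, g(6)=47, ..., g(11)=521

Answer: 521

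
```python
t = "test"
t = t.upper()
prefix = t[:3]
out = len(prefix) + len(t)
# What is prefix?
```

Trace:
`t = "test"` → t = 'test'
`t = t.upper()` → t = 'TEST'
`prefix = t[:3]` → prefix = 'TES'
`out = len(prefix) + len(t)` → out = 7
So prefix = 'TES'

Answer: 'TES'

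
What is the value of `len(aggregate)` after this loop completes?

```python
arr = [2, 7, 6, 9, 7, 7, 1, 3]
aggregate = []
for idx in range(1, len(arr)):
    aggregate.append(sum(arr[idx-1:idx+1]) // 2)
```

Number of 2-element averages
`aggregate` takes the values: [] → [4] → [4, 6] → [4, 6, 7] → [4, 6, 7, 8] → [4, 6, 7, 8, 7] → [4, 6, 7, 8, 7, 4] → [4, 6, 7, 8, 7, 4, 2]
So `len(aggregate)` = 7

Answer: 7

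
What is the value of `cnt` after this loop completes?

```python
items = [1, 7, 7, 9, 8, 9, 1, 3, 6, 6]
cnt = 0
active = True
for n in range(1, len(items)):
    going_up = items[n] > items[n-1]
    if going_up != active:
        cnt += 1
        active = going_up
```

Count direction changes in [1, 7, 7, 9, 8, 9, 1, 3, 6, 6]
`cnt` takes the values: 0 → 1 → 2 → 3 → 4 → 5 → 6 → 7

Answer: 7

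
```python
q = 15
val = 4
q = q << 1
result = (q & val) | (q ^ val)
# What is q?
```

Trace:
`q = 15` → q = 15
`val = 4` → val = 4
`q = q << 1` → q = 30
`result = (q & val) | (q ^ val)` → result = 30
So q = 30

Answer: 30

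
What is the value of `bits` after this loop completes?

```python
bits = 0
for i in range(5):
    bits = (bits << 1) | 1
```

Build 5 consecutive 1-bits: 0b11111
`bits` takes the values: 0 → 1 → 3 → 7 → 15 → 31

Answer: 31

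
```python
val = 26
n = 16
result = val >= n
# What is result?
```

Trace:
`val = 26` → val = 26
`n = 16` → n = 16
`result = val >= n` → result = True
So result = True

Answer: True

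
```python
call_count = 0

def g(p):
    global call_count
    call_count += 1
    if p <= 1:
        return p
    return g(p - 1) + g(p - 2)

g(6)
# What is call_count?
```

Calls(p) = 1 + Calls(p-1) + Calls(p-2); Calls(0)=Calls(1)=1. For p=6 this gives 25.

Answer: 25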